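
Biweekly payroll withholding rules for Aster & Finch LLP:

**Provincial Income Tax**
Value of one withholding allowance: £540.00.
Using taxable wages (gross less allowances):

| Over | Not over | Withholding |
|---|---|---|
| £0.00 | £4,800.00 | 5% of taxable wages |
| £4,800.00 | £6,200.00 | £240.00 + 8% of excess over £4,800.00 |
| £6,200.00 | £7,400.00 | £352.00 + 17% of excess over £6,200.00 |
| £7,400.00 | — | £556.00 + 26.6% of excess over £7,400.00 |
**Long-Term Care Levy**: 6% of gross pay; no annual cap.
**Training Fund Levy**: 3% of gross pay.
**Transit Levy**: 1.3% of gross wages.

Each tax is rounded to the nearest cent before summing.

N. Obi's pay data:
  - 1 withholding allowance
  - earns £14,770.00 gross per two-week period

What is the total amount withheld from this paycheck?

£3,894.09

Provincial Income Tax: taxable = £14,770.00 − 1×£540.00 = £14,230.00
  £556.00 + 26.6% × (£14,230.00 − £7,400.00) = £556.00 + 26.6% × £6,830.00 = £2,372.78
Long-Term Care Levy: 6% × £14,770.00 = £886.20
Training Fund Levy: 3% × £14,770.00 = £443.10
Transit Levy: 1.3% × £14,770.00 = £192.01
Total: £2,372.78 + £886.20 + £443.10 + £192.01 = £3,894.09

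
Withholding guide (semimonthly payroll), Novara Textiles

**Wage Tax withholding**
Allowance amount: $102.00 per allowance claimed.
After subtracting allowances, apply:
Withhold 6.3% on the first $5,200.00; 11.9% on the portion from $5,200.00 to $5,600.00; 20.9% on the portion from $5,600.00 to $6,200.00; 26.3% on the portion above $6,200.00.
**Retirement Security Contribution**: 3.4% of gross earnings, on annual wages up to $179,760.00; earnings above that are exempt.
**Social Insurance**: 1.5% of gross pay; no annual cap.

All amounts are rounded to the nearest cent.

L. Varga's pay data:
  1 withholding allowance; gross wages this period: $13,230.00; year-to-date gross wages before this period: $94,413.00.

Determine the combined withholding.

Wage Tax: taxable = $13,230.00 − 1×$102.00 = $13,128.00
  $500.60 + 26.3% × ($13,128.00 − $6,200.00) = $500.60 + 26.3% × $6,928.00 = $2,322.66
Retirement Security Contribution: 3.4% × $13,230.00 = $449.82
Social Insurance: 1.5% × $13,230.00 = $198.45
Total: $2,322.66 + $449.82 + $198.45 = $2,970.93

$2,970.93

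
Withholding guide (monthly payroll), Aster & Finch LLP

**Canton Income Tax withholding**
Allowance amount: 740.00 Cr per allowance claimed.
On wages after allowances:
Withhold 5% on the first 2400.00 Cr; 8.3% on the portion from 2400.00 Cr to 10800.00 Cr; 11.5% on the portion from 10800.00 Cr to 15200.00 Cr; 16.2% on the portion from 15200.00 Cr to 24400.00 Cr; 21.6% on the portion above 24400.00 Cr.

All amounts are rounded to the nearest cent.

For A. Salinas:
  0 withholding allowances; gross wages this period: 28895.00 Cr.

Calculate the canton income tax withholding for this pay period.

3784.52 Cr

Canton Income Tax: taxable = 28895.00 Cr
  2813.60 Cr + 21.6% × (28895.00 Cr − 24400.00 Cr) = 2813.60 Cr + 21.6% × 4495.00 Cr = 3784.52 Cr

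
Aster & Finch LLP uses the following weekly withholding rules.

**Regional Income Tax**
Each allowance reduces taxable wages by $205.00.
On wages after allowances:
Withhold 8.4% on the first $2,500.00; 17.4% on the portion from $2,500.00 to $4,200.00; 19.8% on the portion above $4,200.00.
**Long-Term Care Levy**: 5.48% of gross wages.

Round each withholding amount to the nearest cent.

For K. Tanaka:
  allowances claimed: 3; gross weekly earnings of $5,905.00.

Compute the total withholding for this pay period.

Regional Income Tax: taxable = $5,905.00 − 3×$205.00 = $5,290.00
  $505.80 + 19.8% × ($5,290.00 − $4,200.00) = $505.80 + 19.8% × $1,090.00 = $721.62
Long-Term Care Levy: 5.48% × $5,905.00 = $323.59
Total: $721.62 + $323.59 = $1,045.21

$1,045.21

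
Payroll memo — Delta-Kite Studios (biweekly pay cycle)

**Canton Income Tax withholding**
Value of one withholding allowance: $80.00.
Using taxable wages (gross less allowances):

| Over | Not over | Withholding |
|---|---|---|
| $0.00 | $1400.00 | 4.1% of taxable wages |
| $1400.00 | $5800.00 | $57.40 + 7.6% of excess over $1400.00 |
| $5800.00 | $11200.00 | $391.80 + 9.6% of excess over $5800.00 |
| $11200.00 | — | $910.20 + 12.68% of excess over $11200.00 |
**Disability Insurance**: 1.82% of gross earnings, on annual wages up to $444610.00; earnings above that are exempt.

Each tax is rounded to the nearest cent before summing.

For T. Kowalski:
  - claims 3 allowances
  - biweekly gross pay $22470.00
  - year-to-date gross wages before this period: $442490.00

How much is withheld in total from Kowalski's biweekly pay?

Canton Income Tax: taxable = $22470.00 − 3×$80.00 = $22230.00
  $910.20 + 12.68% × ($22230.00 − $11200.00) = $910.20 + 12.68% × $11030.00 = $2308.80
Disability Insurance: cap $444610.00 − YTD $442490.00 = $2120.00 subject; 1.82% × $2120.00 = $38.58
Total: $2308.80 + $38.58 = $2347.38

$2347.38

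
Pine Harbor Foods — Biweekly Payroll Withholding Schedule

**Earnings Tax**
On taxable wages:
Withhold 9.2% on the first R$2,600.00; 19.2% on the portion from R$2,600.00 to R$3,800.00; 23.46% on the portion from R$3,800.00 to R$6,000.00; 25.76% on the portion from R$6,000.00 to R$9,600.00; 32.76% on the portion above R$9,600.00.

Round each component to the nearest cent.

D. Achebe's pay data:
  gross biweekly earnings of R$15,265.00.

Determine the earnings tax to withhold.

Earnings Tax: taxable = R$15,265.00
  R$1,913.08 + 32.76% × (R$15,265.00 − R$9,600.00) = R$1,913.08 + 32.76% × R$5,665.00 = R$3,768.93

R$3,768.93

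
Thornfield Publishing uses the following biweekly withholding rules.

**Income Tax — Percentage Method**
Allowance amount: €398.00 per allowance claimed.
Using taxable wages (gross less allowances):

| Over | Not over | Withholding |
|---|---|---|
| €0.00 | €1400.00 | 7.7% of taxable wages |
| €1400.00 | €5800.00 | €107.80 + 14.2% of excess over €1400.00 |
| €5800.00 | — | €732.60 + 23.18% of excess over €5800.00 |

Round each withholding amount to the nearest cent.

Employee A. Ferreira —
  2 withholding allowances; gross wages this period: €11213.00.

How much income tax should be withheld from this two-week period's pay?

€1802.82

Income Tax: taxable = €11213.00 − 2×€398.00 = €10417.00
  €732.60 + 23.18% × (€10417.00 − €5800.00) = €732.60 + 23.18% × €4617.00 = €1802.82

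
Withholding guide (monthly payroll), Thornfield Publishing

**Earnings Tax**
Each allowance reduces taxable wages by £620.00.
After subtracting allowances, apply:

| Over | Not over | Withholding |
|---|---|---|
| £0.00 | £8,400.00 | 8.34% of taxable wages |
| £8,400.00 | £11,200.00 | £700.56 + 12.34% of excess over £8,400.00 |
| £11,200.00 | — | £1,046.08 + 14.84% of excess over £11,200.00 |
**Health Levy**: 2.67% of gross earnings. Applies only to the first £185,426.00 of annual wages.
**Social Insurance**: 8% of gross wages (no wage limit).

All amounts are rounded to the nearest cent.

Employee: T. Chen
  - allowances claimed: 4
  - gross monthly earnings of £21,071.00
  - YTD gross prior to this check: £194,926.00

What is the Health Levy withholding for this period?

Health Levy: YTD £194,926.00 ≥ cap £185,426.00 → £0.00

£0.00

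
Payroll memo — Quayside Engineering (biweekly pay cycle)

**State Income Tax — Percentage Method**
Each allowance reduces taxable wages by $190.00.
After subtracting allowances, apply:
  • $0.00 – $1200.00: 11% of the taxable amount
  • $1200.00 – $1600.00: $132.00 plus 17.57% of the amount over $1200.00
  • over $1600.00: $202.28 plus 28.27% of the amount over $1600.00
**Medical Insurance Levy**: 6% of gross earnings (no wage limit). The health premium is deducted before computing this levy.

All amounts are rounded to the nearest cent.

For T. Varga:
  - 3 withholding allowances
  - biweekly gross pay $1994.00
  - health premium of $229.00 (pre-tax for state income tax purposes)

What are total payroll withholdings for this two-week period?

$237.35

State Income Tax: taxable = $1994.00 − $229.00 − 3×$190.00 = $1195.00
  11% × $1195.00 = $131.45
Medical Insurance Levy: 6% × $1765.00 = $105.90
Total: $131.45 + $105.90 = $237.35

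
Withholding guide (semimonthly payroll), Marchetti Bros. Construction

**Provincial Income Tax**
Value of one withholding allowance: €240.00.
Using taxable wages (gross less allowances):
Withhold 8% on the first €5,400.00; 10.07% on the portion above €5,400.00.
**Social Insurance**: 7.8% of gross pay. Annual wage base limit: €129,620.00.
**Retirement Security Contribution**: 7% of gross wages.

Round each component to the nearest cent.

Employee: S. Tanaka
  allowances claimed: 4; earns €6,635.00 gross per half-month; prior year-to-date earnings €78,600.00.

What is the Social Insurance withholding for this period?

Social Insurance: 7.8% × €6,635.00 = €517.53

€517.53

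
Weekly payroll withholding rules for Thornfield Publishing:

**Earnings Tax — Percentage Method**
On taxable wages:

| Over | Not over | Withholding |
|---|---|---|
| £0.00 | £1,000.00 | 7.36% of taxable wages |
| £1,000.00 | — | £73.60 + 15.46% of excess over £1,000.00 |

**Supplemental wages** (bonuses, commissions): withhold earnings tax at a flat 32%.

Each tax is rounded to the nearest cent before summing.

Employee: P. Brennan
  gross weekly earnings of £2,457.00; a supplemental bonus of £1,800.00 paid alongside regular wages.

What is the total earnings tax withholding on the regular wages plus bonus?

£874.85

Earnings Tax: taxable = £2,457.00
  £73.60 + 15.46% × (£2,457.00 − £1,000.00) = £73.60 + 15.46% × £1,457.00 = £298.85
Supplemental (32% flat on bonus): 32% × £1,800.00 = £576.00
Total earnings tax: £298.85 + £576.00 = £874.85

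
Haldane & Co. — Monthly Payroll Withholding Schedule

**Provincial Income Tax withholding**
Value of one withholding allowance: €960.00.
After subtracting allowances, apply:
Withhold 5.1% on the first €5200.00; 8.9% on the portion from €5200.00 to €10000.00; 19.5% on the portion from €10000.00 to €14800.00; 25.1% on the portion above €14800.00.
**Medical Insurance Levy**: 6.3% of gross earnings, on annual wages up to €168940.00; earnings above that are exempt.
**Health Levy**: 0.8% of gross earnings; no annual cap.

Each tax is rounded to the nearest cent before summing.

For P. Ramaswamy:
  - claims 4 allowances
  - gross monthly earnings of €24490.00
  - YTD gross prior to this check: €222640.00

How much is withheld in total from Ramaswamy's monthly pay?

€3292.67

Provincial Income Tax: taxable = €24490.00 − 4×€960.00 = €20650.00
  €1628.40 + 25.1% × (€20650.00 − €14800.00) = €1628.40 + 25.1% × €5850.00 = €3096.75
Medical Insurance Levy: YTD €222640.00 ≥ cap €168940.00 → €0.00
Health Levy: 0.8% × €24490.00 = €195.92
Total: €3096.75 + €0.00 + €195.92 = €3292.67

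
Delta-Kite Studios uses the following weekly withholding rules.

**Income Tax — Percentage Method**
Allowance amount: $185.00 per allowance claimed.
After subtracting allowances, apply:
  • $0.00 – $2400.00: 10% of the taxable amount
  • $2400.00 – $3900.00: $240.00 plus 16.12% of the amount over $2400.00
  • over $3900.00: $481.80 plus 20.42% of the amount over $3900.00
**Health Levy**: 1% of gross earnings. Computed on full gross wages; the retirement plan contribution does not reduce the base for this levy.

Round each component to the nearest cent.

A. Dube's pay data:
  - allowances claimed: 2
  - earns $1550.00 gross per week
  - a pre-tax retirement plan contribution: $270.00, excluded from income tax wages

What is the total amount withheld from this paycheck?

$106.50

Income Tax: taxable = $1550.00 − $270.00 − 2×$185.00 = $910.00
  10% × $910.00 = $91.00
Health Levy: 1% × $1550.00 = $15.50
Total: $91.00 + $15.50 = $106.50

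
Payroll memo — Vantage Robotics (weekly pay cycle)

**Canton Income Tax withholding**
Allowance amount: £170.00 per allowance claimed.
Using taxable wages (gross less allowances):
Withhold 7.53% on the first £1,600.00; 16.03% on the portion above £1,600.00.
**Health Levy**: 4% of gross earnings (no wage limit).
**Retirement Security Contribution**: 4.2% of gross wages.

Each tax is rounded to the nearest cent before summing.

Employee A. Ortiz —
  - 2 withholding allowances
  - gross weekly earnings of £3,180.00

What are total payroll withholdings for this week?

Canton Income Tax: taxable = £3,180.00 − 2×£170.00 = £2,840.00
  £120.48 + 16.03% × (£2,840.00 − £1,600.00) = £120.48 + 16.03% × £1,240.00 = £319.25
Health Levy: 4% × £3,180.00 = £127.20
Retirement Security Contribution: 4.2% × £3,180.00 = £133.56
Total: £319.25 + £127.20 + £133.56 = £580.01

£580.01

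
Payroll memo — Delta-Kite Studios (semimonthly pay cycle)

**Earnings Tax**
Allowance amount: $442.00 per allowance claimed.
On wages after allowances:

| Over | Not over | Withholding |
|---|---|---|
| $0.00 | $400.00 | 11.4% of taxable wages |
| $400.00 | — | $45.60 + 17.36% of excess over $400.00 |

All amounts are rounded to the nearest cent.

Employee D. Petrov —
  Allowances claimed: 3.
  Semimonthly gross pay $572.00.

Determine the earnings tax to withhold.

Earnings Tax: taxable = $572.00 − 3×$442.00 = $-754.00
  Taxable ≤ 0 → $0.00

$0.00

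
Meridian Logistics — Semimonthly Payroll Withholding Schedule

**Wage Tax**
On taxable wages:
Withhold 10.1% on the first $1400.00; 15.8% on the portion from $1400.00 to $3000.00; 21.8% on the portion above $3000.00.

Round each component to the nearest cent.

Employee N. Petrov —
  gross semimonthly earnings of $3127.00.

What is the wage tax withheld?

Wage Tax: taxable = $3127.00
  $394.20 + 21.8% × ($3127.00 − $3000.00) = $394.20 + 21.8% × $127.00 = $421.89

$421.89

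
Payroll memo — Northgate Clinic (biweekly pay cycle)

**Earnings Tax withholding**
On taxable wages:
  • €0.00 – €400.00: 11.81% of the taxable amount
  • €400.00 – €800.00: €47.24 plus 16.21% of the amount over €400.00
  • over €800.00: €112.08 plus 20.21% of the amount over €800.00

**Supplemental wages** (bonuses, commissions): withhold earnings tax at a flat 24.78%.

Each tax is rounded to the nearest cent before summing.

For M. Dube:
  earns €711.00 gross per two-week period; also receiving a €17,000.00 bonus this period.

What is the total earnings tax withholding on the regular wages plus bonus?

Earnings Tax: taxable = €711.00
  €47.24 + 16.21% × (€711.00 − €400.00) = €47.24 + 16.21% × €311.00 = €97.65
Supplemental (24.78% flat on bonus): 24.78% × €17,000.00 = €4,212.60
Total earnings tax: €97.65 + €4,212.60 = €4,310.25

€4,310.25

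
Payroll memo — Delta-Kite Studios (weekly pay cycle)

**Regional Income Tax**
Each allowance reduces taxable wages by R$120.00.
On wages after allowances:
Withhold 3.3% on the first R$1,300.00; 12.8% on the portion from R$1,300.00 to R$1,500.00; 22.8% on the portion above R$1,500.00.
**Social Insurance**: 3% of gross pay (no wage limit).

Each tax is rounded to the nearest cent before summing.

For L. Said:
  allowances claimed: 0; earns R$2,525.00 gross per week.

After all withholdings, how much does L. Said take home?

R$2,147.05

Regional Income Tax: taxable = R$2,525.00
  R$68.50 + 22.8% × (R$2,525.00 − R$1,500.00) = R$68.50 + 22.8% × R$1,025.00 = R$302.20
Social Insurance: 3% × R$2,525.00 = R$75.75
Total withheld: R$302.20 + R$75.75 = R$377.95
Net pay: R$2,525.00 − R$377.95 = R$2,147.05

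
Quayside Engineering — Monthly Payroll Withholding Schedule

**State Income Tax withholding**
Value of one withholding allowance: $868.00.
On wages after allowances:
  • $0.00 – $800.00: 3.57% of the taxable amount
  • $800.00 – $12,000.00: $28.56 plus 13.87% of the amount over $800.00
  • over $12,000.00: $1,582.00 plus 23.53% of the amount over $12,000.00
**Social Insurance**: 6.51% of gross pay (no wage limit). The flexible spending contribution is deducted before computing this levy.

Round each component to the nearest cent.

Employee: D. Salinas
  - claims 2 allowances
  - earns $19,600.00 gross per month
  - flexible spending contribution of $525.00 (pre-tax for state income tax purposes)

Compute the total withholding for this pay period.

$4,080.05

State Income Tax: taxable = $19,600.00 − $525.00 − 2×$868.00 = $17,339.00
  $1,582.00 + 23.53% × ($17,339.00 − $12,000.00) = $1,582.00 + 23.53% × $5,339.00 = $2,838.27
Social Insurance: 6.51% × $19,075.00 = $1,241.78
Total: $2,838.27 + $1,241.78 = $4,080.05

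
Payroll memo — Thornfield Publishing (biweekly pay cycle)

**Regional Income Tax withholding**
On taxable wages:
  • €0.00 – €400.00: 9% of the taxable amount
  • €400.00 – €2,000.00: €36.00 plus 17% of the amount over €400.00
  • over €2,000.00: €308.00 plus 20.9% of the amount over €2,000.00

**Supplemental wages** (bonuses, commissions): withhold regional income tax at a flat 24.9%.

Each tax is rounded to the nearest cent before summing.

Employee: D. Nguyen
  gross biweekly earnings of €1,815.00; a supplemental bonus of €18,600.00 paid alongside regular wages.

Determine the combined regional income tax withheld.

Regional Income Tax: taxable = €1,815.00
  €36.00 + 17% × (€1,815.00 − €400.00) = €36.00 + 17% × €1,415.00 = €276.55
Supplemental (24.9% flat on bonus): 24.9% × €18,600.00 = €4,631.40
Total regional income tax: €276.55 + €4,631.40 = €4,907.95

€4,907.95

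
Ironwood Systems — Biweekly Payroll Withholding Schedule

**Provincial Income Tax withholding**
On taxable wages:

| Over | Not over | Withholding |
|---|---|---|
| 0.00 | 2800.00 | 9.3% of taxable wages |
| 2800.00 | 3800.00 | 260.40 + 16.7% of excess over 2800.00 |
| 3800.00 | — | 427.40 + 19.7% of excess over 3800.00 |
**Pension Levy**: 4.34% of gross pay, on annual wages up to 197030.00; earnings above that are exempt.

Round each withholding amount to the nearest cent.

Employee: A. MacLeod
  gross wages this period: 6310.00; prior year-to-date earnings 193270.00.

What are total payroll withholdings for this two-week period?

1085.05

Provincial Income Tax: taxable = 6310.00
  427.40 + 19.7% × (6310.00 − 3800.00) = 427.40 + 19.7% × 2510.00 = 921.87
Pension Levy: cap 197030.00 − YTD 193270.00 = 3760.00 subject; 4.34% × 3760.00 = 163.18
Total: 921.87 + 163.18 = 1085.05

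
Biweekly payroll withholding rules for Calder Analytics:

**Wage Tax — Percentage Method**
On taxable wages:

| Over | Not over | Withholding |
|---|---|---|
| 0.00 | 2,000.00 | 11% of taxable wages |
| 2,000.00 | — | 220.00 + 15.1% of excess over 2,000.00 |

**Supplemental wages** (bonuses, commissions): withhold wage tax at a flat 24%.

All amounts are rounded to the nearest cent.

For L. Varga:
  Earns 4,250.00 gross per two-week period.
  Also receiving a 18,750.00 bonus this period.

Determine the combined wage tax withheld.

5,059.75

Wage Tax: taxable = 4,250.00
  220.00 + 15.1% × (4,250.00 − 2,000.00) = 220.00 + 15.1% × 2,250.00 = 559.75
Supplemental (24% flat on bonus): 24% × 18,750.00 = 4,500.00
Total wage tax: 559.75 + 4,500.00 = 5,059.75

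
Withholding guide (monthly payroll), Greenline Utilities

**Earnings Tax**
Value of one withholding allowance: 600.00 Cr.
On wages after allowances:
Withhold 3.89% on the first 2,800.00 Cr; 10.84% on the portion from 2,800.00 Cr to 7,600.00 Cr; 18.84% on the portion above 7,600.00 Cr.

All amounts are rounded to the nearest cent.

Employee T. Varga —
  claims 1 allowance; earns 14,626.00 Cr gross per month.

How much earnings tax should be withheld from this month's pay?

Earnings Tax: taxable = 14,626.00 Cr − 1×600.00 Cr = 14,026.00 Cr
  629.24 Cr + 18.84% × (14,026.00 Cr − 7,600.00 Cr) = 629.24 Cr + 18.84% × 6,426.00 Cr = 1,839.90 Cr

1,839.90 Cr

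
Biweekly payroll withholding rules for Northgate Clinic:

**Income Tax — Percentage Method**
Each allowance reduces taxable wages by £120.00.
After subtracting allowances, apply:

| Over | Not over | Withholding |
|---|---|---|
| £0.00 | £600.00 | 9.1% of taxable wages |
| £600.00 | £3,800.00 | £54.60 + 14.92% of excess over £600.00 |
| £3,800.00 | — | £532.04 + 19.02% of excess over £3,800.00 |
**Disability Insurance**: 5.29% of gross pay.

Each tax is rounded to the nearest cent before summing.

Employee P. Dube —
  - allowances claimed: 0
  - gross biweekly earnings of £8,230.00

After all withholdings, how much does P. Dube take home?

Income Tax: taxable = £8,230.00
  £532.04 + 19.02% × (£8,230.00 − £3,800.00) = £532.04 + 19.02% × £4,430.00 = £1,374.63
Disability Insurance: 5.29% × £8,230.00 = £435.37
Total withheld: £1,374.63 + £435.37 = £1,810.00
Net pay: £8,230.00 − £1,810.00 = £6,420.00

£6,420.00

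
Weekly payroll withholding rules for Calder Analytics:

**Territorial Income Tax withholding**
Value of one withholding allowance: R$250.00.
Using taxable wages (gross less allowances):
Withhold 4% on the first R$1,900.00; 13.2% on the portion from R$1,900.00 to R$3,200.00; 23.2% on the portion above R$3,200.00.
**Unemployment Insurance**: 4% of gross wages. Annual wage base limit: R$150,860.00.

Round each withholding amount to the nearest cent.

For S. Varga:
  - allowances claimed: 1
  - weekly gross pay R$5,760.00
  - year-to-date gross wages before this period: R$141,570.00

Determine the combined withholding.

R$1,013.92

Territorial Income Tax: taxable = R$5,760.00 − 1×R$250.00 = R$5,510.00
  R$247.60 + 23.2% × (R$5,510.00 − R$3,200.00) = R$247.60 + 23.2% × R$2,310.00 = R$783.52
Unemployment Insurance: 4% × R$5,760.00 = R$230.40
Total: R$783.52 + R$230.40 = R$1,013.92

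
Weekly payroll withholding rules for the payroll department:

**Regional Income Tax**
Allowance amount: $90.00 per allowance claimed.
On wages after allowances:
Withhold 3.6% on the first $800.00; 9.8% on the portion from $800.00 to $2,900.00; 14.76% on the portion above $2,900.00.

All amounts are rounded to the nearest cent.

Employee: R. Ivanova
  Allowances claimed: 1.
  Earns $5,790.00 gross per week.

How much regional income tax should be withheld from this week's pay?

$647.88

Regional Income Tax: taxable = $5,790.00 − 1×$90.00 = $5,700.00
  $234.60 + 14.76% × ($5,700.00 − $2,900.00) = $234.60 + 14.76% × $2,800.00 = $647.88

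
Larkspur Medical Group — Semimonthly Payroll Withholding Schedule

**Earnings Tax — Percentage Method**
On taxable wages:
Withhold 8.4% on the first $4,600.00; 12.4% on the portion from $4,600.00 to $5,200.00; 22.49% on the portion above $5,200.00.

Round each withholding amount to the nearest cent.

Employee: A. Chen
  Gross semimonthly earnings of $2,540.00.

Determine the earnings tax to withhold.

$213.36

Earnings Tax: taxable = $2,540.00
  8.4% × $2,540.00 = $213.36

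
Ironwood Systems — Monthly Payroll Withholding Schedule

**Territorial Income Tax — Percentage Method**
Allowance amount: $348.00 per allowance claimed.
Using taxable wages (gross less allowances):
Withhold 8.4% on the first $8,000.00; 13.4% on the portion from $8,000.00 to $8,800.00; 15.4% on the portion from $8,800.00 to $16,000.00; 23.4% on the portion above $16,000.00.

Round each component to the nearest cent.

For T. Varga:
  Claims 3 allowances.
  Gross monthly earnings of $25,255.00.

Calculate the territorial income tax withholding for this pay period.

$3,809.37

Territorial Income Tax: taxable = $25,255.00 − 3×$348.00 = $24,211.00
  $1,888.00 + 23.4% × ($24,211.00 − $16,000.00) = $1,888.00 + 23.4% × $8,211.00 = $3,809.37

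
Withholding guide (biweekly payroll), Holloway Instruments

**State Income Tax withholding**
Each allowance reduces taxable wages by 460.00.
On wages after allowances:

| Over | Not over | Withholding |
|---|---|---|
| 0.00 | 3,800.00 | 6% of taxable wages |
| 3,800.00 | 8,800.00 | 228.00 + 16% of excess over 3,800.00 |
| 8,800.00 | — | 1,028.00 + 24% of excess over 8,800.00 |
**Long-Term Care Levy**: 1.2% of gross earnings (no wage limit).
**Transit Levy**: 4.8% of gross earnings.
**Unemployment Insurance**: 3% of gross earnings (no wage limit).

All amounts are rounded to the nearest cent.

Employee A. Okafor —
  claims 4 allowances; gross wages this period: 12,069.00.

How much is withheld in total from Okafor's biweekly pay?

2,457.17

State Income Tax: taxable = 12,069.00 − 4×460.00 = 10,229.00
  1,028.00 + 24% × (10,229.00 − 8,800.00) = 1,028.00 + 24% × 1,429.00 = 1,370.96
Long-Term Care Levy: 1.2% × 12,069.00 = 144.83
Transit Levy: 4.8% × 12,069.00 = 579.31
Unemployment Insurance: 3% × 12,069.00 = 362.07
Total: 1,370.96 + 144.83 + 579.31 + 362.07 = 2,457.17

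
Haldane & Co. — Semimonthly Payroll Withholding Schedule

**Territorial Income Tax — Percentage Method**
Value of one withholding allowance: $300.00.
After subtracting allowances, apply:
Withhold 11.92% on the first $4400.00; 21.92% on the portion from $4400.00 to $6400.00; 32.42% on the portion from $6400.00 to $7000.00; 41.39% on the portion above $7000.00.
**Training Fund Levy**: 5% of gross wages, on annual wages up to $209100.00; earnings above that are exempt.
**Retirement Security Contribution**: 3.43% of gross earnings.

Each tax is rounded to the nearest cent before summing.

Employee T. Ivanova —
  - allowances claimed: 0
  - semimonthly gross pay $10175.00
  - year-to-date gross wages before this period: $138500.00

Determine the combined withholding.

$3329.28

Territorial Income Tax: taxable = $10175.00
  $1157.40 + 41.39% × ($10175.00 − $7000.00) = $1157.40 + 41.39% × $3175.00 = $2471.53
Training Fund Levy: 5% × $10175.00 = $508.75
Retirement Security Contribution: 3.43% × $10175.00 = $349.00
Total: $2471.53 + $508.75 + $349.00 = $3329.28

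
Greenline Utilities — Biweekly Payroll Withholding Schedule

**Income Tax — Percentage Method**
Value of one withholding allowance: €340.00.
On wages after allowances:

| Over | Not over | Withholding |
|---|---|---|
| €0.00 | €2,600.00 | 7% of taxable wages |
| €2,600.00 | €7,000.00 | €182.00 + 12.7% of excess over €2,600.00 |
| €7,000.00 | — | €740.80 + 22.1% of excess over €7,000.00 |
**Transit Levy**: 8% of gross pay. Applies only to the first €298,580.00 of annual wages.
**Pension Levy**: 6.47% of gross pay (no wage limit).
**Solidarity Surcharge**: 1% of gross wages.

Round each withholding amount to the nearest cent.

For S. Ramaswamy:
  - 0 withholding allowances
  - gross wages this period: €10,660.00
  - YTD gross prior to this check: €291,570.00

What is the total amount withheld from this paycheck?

€2,906.76

Income Tax: taxable = €10,660.00
  €740.80 + 22.1% × (€10,660.00 − €7,000.00) = €740.80 + 22.1% × €3,660.00 = €1,549.66
Transit Levy: cap €298,580.00 − YTD €291,570.00 = €7,010.00 subject; 8% × €7,010.00 = €560.80
Pension Levy: 6.47% × €10,660.00 = €689.70
Solidarity Surcharge: 1% × €10,660.00 = €106.60
Total: €1,549.66 + €560.80 + €689.70 + €106.60 = €2,906.76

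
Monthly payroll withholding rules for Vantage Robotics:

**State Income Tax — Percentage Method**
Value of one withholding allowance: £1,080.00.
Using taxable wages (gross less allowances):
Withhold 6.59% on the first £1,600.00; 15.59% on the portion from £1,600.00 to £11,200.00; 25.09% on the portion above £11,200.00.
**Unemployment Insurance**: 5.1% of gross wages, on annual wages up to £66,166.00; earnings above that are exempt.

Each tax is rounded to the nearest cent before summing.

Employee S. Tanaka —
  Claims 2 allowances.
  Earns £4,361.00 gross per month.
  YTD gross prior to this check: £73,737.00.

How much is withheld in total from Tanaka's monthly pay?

£199.14

State Income Tax: taxable = £4,361.00 − 2×£1,080.00 = £2,201.00
  £105.44 + 15.59% × (£2,201.00 − £1,600.00) = £105.44 + 15.59% × £601.00 = £199.14
Unemployment Insurance: YTD £73,737.00 ≥ cap £66,166.00 → £0.00
Total: £199.14 + £0.00 = £199.14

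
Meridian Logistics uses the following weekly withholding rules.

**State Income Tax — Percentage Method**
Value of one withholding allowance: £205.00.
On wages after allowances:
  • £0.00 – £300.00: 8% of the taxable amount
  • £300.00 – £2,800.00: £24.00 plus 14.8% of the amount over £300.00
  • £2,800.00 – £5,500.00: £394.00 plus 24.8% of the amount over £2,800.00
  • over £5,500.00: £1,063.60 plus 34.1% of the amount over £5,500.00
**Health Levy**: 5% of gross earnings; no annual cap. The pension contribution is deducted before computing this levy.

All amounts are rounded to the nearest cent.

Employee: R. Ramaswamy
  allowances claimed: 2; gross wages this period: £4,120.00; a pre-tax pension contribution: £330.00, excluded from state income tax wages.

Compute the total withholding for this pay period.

State Income Tax: taxable = £4,120.00 − £330.00 − 2×£205.00 = £3,380.00
  £394.00 + 24.8% × (£3,380.00 − £2,800.00) = £394.00 + 24.8% × £580.00 = £537.84
Health Levy: 5% × £3,790.00 = £189.50
Total: £537.84 + £189.50 = £727.34

£727.34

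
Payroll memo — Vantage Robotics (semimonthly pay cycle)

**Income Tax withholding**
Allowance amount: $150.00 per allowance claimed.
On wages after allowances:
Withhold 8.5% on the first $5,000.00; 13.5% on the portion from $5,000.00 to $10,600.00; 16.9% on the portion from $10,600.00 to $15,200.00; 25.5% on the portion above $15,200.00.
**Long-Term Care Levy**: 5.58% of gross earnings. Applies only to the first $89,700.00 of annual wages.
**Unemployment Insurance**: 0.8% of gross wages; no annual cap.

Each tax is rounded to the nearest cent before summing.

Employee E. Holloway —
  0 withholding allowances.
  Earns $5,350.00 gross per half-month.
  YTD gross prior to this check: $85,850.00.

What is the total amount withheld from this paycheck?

Income Tax: taxable = $5,350.00
  $425.00 + 13.5% × ($5,350.00 − $5,000.00) = $425.00 + 13.5% × $350.00 = $472.25
Long-Term Care Levy: cap $89,700.00 − YTD $85,850.00 = $3,850.00 subject; 5.58% × $3,850.00 = $214.83
Unemployment Insurance: 0.8% × $5,350.00 = $42.80
Total: $472.25 + $214.83 + $42.80 = $729.88

$729.88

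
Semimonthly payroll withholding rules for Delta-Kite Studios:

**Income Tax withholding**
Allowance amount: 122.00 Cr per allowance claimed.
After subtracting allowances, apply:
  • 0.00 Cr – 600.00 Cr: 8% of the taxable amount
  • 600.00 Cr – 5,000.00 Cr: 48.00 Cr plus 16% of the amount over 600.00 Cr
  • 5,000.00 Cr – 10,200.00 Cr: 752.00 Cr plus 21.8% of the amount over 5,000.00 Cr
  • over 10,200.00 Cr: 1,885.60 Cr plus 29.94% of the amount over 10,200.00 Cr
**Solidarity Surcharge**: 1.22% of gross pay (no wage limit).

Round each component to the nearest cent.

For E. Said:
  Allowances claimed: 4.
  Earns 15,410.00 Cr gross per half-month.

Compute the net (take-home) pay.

11,922.63 Cr

Income Tax: taxable = 15,410.00 Cr − 4×122.00 Cr = 14,922.00 Cr
  1,885.60 Cr + 29.94% × (14,922.00 Cr − 10,200.00 Cr) = 1,885.60 Cr + 29.94% × 4,722.00 Cr = 3,299.37 Cr
Solidarity Surcharge: 1.22% × 15,410.00 Cr = 188.00 Cr
Total withheld: 3,299.37 Cr + 188.00 Cr = 3,487.37 Cr
Net pay: 15,410.00 Cr − 3,487.37 Cr = 11,922.63 Cr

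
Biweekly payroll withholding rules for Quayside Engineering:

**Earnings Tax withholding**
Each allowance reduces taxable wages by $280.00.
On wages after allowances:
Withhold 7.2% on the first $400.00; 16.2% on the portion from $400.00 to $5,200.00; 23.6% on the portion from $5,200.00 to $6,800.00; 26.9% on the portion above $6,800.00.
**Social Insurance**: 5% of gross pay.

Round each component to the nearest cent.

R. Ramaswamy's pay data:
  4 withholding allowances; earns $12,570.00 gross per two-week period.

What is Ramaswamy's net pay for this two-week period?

Earnings Tax: taxable = $12,570.00 − 4×$280.00 = $11,450.00
  $1,184.00 + 26.9% × ($11,450.00 − $6,800.00) = $1,184.00 + 26.9% × $4,650.00 = $2,434.85
Social Insurance: 5% × $12,570.00 = $628.50
Total withheld: $2,434.85 + $628.50 = $3,063.35
Net pay: $12,570.00 − $3,063.35 = $9,506.65

$9,506.65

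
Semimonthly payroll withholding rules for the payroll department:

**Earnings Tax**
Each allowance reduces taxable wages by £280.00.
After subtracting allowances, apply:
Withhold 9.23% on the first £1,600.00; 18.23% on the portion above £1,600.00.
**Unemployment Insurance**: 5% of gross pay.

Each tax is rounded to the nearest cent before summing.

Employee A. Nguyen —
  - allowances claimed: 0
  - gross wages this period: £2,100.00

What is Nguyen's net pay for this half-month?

Earnings Tax: taxable = £2,100.00
  £147.68 + 18.23% × (£2,100.00 − £1,600.00) = £147.68 + 18.23% × £500.00 = £238.83
Unemployment Insurance: 5% × £2,100.00 = £105.00
Total withheld: £238.83 + £105.00 = £343.83
Net pay: £2,100.00 − £343.83 = £1,756.17

£1,756.17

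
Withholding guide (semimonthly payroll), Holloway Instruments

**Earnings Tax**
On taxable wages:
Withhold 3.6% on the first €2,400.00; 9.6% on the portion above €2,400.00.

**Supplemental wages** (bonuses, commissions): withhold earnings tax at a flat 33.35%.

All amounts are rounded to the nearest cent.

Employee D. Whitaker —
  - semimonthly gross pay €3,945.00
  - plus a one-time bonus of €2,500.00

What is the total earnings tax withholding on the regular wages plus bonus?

€1,068.47

Earnings Tax: taxable = €3,945.00
  €86.40 + 9.6% × (€3,945.00 − €2,400.00) = €86.40 + 9.6% × €1,545.00 = €234.72
Supplemental (33.35% flat on bonus): 33.35% × €2,500.00 = €833.75
Total earnings tax: €234.72 + €833.75 = €1,068.47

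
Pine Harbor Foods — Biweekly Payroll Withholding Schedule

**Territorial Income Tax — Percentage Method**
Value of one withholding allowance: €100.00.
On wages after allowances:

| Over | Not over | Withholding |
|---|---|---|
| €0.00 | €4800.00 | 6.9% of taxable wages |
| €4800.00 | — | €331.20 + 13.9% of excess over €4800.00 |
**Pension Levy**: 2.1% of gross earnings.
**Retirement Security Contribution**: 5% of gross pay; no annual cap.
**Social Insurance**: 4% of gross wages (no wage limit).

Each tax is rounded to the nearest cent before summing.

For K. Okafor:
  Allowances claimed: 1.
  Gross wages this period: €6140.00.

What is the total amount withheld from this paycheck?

€1185.10

Territorial Income Tax: taxable = €6140.00 − 1×€100.00 = €6040.00
  €331.20 + 13.9% × (€6040.00 − €4800.00) = €331.20 + 13.9% × €1240.00 = €503.56
Pension Levy: 2.1% × €6140.00 = €128.94
Retirement Security Contribution: 5% × €6140.00 = €307.00
Social Insurance: 4% × €6140.00 = €245.60
Total: €503.56 + €128.94 + €307.00 + €245.60 = €1185.10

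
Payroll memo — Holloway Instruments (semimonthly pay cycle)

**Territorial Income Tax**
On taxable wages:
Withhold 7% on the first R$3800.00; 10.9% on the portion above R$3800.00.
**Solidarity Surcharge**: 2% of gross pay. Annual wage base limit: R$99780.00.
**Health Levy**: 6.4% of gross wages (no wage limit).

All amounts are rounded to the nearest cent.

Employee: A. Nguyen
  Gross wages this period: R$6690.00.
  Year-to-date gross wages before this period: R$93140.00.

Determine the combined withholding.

Territorial Income Tax: taxable = R$6690.00
  R$266.00 + 10.9% × (R$6690.00 − R$3800.00) = R$266.00 + 10.9% × R$2890.00 = R$581.01
Solidarity Surcharge: cap R$99780.00 − YTD R$93140.00 = R$6640.00 subject; 2% × R$6640.00 = R$132.80
Health Levy: 6.4% × R$6690.00 = R$428.16
Total: R$581.01 + R$132.80 + R$428.16 = R$1141.97

R$1141.97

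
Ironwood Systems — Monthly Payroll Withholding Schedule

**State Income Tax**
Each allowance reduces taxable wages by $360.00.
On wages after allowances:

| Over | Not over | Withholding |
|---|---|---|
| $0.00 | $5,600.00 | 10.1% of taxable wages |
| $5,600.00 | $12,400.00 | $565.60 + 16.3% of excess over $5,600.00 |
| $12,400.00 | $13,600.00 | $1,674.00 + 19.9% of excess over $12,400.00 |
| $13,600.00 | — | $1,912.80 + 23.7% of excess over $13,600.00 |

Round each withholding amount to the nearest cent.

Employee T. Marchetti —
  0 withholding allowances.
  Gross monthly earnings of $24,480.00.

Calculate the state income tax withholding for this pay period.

$4,491.36

State Income Tax: taxable = $24,480.00
  $1,912.80 + 23.7% × ($24,480.00 − $13,600.00) = $1,912.80 + 23.7% × $10,880.00 = $4,491.36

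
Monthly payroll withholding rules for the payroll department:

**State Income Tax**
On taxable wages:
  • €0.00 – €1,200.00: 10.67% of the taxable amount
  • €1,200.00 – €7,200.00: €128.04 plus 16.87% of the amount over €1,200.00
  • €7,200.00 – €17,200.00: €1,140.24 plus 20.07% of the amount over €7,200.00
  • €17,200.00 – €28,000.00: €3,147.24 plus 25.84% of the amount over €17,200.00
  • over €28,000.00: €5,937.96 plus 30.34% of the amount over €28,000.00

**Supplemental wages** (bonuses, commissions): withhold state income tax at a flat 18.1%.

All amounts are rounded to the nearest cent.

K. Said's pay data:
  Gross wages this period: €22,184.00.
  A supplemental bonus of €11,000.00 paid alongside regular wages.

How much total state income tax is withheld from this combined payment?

€6,426.11

State Income Tax: taxable = €22,184.00
  €3,147.24 + 25.84% × (€22,184.00 − €17,200.00) = €3,147.24 + 25.84% × €4,984.00 = €4,435.11
Supplemental (18.1% flat on bonus): 18.1% × €11,000.00 = €1,991.00
Total state income tax: €4,435.11 + €1,991.00 = €6,426.11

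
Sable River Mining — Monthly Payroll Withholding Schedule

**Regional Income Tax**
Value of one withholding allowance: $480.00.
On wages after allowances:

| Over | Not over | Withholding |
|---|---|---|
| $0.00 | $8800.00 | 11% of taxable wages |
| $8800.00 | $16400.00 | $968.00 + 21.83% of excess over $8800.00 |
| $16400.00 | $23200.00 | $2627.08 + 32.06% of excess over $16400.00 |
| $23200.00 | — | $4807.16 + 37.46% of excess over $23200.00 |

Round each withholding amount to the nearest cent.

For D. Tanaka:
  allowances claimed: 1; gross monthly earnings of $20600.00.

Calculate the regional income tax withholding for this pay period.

Regional Income Tax: taxable = $20600.00 − 1×$480.00 = $20120.00
  $2627.08 + 32.06% × ($20120.00 − $16400.00) = $2627.08 + 32.06% × $3720.00 = $3819.71

$3819.71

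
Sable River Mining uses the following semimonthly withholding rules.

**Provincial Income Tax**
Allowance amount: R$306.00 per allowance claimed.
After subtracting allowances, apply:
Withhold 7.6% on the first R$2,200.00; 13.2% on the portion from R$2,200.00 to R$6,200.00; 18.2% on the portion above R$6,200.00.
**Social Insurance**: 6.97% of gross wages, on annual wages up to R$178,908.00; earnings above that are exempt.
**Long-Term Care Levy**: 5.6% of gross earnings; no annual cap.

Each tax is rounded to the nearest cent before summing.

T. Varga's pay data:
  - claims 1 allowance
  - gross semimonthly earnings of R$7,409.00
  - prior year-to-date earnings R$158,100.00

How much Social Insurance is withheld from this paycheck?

Social Insurance: 6.97% × R$7,409.00 = R$516.41

R$516.41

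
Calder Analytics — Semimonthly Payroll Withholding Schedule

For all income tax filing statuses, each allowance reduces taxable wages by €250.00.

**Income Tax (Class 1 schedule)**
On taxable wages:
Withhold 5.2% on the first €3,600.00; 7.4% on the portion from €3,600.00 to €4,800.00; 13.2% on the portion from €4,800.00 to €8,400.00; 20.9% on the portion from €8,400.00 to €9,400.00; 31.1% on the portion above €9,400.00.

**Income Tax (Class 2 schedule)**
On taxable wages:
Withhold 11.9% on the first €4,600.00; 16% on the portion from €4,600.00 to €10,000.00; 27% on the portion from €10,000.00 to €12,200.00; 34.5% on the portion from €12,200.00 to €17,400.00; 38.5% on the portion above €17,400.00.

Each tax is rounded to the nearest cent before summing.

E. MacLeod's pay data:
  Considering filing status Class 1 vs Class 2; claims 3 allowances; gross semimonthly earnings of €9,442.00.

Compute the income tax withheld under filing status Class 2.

Income Tax (Class 2): taxable = €9,442.00 − 3×€250.00 = €8,692.00
  €547.40 + 16% × (€8,692.00 − €4,600.00) = €547.40 + 16% × €4,092.00 = €1,202.12

€1,202.12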